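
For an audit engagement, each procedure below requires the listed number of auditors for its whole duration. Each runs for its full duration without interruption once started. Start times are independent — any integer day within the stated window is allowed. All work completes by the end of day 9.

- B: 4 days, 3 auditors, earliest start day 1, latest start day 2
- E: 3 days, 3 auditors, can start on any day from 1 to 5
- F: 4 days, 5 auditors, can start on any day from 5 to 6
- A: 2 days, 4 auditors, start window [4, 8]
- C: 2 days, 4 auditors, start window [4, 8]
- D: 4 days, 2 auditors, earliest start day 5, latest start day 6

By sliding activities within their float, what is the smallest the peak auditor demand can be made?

Early-start (B@1, E@1, F@5, A@4, C@4, D@5) gives peak 15: d1:6  d2:6  d3:6  d4:11  d5:15  d6:7  d7:7  d8:7  d9:0.
Shift C→6.
Schedule B@1, E@1, F@5, A@4, C@6, D@5: d1:6  d2:6  d3:6  d4:7  d5:11  d6:11  d7:11  d8:7  d9:0 — peak 11.

11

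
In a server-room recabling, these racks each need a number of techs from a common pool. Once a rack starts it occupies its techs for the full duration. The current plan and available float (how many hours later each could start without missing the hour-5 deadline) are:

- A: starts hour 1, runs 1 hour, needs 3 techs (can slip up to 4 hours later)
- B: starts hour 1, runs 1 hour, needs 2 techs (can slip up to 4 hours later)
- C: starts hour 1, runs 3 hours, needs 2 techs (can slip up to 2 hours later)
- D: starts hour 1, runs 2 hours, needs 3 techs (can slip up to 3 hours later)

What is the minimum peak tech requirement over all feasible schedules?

5

Early-start (A@1, B@1, C@1, D@1) gives peak 10: h1:10  h2:5  h3:2  h4:0  h5:0.
Shift C→2, D→2.
Schedule A@1, B@1, C@2, D@2: h1:5  h2:5  h3:5  h4:2  h5:0 — peak 5.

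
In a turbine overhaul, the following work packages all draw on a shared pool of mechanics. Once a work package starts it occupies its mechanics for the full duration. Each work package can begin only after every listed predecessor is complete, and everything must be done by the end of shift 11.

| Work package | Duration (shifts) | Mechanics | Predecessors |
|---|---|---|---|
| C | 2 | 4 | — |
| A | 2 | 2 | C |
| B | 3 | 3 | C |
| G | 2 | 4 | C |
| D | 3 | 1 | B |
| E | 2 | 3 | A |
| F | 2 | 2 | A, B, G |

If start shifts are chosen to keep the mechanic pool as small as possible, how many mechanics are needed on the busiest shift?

Early-start (C@1, A@3, B@3, G@3, D@6, E@5, F@6) gives peak 9: s1:4  s2:4  s3:9  s4:9  s5:6  s6:6  s7:3  s8:1  s9:0  s10:0  s11:0.
Shift G→6, E→8, F→9.
Schedule C@1, A@3, B@3, G@6, D@6, E@8, F@9: s1:4  s2:4  s3:5  s4:5  s5:3  s6:5  s7:5  s8:4  s9:5  s10:2  s11:0 — peak 5.

5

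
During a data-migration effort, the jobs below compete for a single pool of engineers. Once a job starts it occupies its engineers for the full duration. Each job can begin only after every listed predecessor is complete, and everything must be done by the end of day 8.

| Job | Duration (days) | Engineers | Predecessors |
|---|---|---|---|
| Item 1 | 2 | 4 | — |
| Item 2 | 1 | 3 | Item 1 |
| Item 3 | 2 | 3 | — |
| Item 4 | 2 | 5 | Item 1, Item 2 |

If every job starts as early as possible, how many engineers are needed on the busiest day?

Early-start schedule: Item 1@1, Item 2@3, Item 3@1, Item 4@4.
Load per day: day 1: 7, day 2: 7, day 3: 3, day 4: 5, day 5: 5, day 6: 0, day 7: 0, day 8: 0.
Peak is 7.

7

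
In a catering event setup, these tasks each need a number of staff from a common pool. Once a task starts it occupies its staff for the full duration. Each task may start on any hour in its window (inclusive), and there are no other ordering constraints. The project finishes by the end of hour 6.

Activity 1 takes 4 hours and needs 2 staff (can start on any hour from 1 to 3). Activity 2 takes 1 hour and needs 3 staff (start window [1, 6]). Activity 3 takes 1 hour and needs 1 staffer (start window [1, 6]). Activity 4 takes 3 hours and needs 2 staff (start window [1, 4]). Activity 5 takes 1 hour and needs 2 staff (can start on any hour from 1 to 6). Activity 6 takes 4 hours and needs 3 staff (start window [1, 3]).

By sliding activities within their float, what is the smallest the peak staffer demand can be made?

Early-start (Activity 1@1, Activity 2@1, Activity 3@1, Activity 4@1, Activity 5@1, Activity 6@1) gives peak 13: h1:13  h2:7  h3:7  h4:5  h5:0  h6:0.
Shift Activity 4→2, Activity 5→2, Activity 6→3.
Schedule Activity 1@1, Activity 2@1, Activity 3@1, Activity 4@2, Activity 5@2, Activity 6@3: h1:6  h2:6  h3:7  h4:7  h5:3  h6:3 — peak 7.

7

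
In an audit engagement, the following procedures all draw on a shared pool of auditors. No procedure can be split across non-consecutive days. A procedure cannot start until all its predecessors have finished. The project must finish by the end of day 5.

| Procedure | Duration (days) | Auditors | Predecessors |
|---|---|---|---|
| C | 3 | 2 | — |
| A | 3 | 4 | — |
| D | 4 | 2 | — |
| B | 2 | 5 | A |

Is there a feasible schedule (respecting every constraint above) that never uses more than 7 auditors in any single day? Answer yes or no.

no

Total auditor-days = 36; over 5 days the average is 36/5 > 7, so some day must exceed 7.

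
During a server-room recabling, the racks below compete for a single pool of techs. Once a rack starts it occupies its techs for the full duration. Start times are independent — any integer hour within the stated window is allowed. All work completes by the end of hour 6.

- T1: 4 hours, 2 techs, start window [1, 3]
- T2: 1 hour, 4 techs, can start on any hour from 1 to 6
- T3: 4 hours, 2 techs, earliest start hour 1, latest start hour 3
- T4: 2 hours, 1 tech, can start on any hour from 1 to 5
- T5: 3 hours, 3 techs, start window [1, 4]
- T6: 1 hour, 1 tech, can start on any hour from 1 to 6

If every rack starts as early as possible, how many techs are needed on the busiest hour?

Early-start schedule: T1@1, T2@1, T3@1, T4@1, T5@1, T6@1.
Load per hour: hour 1: 13, hour 2: 8, hour 3: 7, hour 4: 4, hour 5: 0, hour 6: 0.
Peak is 13.

13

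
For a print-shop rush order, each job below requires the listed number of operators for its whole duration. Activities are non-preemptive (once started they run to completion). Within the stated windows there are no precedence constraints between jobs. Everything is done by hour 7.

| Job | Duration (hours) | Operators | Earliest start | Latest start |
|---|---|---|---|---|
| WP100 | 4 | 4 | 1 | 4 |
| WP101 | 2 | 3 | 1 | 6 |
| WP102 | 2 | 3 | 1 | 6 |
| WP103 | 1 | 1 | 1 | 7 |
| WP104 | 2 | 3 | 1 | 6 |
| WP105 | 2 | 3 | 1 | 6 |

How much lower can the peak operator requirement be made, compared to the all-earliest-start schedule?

10

Early-start peak: h1:17  h2:16  h3:4  h4:4  h5:0  h6:0  h7:0 ⇒ 17.
Leveled (WP100@1, WP101@1, WP102@3, WP103@5, WP104@5, WP105@5): h1:7  h2:7  h3:7  h4:7  h5:7  h6:6  h7:0 ⇒ 7.
Reduction 17 − 7 = 10.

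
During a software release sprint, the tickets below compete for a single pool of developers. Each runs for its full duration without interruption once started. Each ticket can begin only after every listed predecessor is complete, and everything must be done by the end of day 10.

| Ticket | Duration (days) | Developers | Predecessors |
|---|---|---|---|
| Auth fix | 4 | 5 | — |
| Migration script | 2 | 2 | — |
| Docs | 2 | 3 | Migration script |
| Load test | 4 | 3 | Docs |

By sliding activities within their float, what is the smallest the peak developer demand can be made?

Early-start (Auth fix@1, Migration script@1, Docs@3, Load test@5) gives peak 8: d1:7  d2:7  d3:8  d4:8  d5:3  d6:3  d7:3  d8:3  d9:0  d10:0.
Shift Docs→5, Load test→7.
Schedule Auth fix@1, Migration script@1, Docs@5, Load test@7: d1:7  d2:7  d3:5  d4:5  d5:3  d6:3  d7:3  d8:3  d9:3  d10:3 — peak 7.

7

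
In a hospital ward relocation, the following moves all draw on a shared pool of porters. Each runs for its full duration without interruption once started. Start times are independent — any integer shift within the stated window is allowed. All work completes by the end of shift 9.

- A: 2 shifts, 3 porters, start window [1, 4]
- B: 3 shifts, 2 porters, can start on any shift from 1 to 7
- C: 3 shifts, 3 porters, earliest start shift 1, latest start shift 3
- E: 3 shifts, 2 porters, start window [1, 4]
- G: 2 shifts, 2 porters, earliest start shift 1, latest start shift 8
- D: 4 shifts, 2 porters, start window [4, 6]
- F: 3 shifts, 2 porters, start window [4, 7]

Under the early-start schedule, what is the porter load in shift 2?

12

At early start, shift 2 has: A, B, C, E, G.
Demand: 3 + 2 + 3 + 2 + 2 = 12.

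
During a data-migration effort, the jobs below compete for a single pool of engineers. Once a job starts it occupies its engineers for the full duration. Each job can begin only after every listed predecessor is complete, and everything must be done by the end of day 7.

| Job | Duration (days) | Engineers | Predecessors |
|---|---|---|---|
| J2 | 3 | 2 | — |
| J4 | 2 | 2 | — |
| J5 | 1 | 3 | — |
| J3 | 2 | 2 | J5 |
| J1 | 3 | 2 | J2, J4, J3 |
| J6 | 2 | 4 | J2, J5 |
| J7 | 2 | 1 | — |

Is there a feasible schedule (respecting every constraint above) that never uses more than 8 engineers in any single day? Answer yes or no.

Schedule J2@1, J4@2, J5@1, J3@2, J1@4, J6@4, J7@6: d1:5  d2:6  d3:6  d4:6  d5:6  d6:3  d7:1 — peak 6 ≤ 8.

yes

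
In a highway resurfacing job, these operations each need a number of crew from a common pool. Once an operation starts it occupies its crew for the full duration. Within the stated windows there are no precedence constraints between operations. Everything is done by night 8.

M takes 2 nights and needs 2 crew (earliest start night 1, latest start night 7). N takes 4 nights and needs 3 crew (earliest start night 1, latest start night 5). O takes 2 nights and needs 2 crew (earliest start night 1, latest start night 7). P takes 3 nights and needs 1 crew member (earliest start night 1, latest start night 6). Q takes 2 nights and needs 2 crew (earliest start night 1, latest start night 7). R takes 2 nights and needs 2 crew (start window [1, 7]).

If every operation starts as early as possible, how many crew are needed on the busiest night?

Early-start schedule: M@1, N@1, O@1, P@1, Q@1, R@1.
Load per night: night 1: 12, night 2: 12, night 3: 4, night 4: 3, night 5: 0, night 6: 0, night 7: 0, night 8: 0.
Peak is 12.

12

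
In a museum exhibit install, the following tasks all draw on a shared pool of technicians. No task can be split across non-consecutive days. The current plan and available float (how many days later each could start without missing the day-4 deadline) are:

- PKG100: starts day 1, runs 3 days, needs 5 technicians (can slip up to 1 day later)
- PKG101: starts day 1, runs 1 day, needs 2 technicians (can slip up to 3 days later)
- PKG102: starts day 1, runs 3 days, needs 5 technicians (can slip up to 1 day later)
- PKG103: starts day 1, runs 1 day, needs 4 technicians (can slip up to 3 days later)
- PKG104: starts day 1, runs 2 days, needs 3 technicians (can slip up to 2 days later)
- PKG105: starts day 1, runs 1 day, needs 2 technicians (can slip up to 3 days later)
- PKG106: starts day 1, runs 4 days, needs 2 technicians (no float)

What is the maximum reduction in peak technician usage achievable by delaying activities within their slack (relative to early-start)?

8

Early-start peak: d1:23  d2:15  d3:12  d4:2 ⇒ 23.
Leveled (PKG100@1, PKG101@1, PKG102@1, PKG103@4, PKG104@2, PKG105@4, PKG106@1): d1:14  d2:15  d3:15  d4:8 ⇒ 15.
Reduction 23 − 15 = 8.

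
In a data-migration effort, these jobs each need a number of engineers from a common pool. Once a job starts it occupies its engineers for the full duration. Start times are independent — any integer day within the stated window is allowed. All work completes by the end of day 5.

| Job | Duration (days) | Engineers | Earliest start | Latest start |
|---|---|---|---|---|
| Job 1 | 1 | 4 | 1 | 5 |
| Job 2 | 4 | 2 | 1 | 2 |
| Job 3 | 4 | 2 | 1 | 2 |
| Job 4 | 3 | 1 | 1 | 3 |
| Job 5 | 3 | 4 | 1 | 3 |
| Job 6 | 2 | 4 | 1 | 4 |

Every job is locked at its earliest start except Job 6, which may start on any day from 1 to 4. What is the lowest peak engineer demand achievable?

Job 6@1: d1:17  d2:13  d3:9  d4:4  d5:0 → peak 17
Job 6@2: d1:13  d2:13  d3:13  d4:4  d5:0 → peak 13
Job 6@3: d1:13  d2:9  d3:13  d4:8  d5:0 → peak 13
Job 6@4: d1:13  d2:9  d3:9  d4:8  d5:4 → peak 13
Best is Job 6@2, peak 13.

13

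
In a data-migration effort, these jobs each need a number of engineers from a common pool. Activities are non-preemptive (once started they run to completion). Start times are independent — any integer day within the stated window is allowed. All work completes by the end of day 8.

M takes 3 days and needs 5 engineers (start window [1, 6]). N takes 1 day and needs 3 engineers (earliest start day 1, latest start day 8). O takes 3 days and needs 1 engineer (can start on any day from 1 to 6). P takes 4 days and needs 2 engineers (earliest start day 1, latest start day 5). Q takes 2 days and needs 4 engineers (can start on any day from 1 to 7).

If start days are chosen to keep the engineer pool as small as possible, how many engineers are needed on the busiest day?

Early-start (M@1, N@1, O@1, P@1, Q@1) gives peak 15: d1:15  d2:12  d3:8  d4:2  d5:0  d6:0  d7:0  d8:0.
Shift N→4, P→4, Q→5.
Schedule M@1, N@4, O@1, P@4, Q@5: d1:6  d2:6  d3:6  d4:5  d5:6  d6:6  d7:2  d8:0 — peak 6.

6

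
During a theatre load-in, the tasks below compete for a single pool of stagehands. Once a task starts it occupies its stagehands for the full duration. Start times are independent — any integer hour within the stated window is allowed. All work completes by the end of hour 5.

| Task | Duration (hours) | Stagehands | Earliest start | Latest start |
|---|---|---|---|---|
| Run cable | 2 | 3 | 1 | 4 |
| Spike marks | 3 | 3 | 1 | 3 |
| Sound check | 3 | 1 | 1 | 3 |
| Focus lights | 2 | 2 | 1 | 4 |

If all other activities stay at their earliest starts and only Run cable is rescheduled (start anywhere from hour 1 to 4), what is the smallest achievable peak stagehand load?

6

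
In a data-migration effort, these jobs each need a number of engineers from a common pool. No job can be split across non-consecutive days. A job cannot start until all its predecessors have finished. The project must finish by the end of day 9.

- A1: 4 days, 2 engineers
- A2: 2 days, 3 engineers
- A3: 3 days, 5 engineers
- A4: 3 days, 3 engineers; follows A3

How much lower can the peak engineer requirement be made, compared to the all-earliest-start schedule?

Early-start peak: d1:10  d2:10  d3:7  d4:5  d5:3  d6:3  d7:0  d8:0  d9:0 ⇒ 10.
Leveled (A1@4, A2@4, A3@1, A4@6): d1:5  d2:5  d3:5  d4:5  d5:5  d6:5  d7:5  d8:3  d9:0 ⇒ 5.
Reduction 10 − 5 = 5.

5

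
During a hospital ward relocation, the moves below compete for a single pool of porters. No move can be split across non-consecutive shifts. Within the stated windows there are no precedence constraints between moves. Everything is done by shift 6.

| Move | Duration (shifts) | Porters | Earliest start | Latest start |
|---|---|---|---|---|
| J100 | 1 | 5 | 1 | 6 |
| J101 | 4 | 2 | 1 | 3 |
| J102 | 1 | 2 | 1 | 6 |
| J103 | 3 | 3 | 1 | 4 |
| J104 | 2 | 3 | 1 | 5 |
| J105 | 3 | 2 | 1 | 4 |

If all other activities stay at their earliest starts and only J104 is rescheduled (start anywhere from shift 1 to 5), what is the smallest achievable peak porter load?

J104@1: s1:17  s2:10  s3:7  s4:2  s5:0  s6:0 → peak 17
J104@2: s1:14  s2:10  s3:10  s4:2  s5:0  s6:0 → peak 14
J104@3: s1:14  s2:7  s3:10  s4:5  s5:0  s6:0 → peak 14
J104@4: s1:14  s2:7  s3:7  s4:5  s5:3  s6:0 → peak 14
J104@5: s1:14  s2:7  s3:7  s4:2  s5:3  s6:3 → peak 14
Best is J104@2, peak 14.

14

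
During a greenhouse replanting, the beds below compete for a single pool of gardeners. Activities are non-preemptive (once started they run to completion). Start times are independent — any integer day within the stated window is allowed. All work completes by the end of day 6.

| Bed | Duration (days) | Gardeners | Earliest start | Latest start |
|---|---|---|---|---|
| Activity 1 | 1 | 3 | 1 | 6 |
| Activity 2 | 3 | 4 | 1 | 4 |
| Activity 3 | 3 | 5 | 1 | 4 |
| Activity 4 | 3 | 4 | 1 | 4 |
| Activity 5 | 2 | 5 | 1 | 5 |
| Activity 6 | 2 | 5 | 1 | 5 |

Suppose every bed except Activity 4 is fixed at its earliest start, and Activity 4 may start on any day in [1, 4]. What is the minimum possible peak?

Activity 4@1: d1:26  d2:23  d3:13  d4:0  d5:0  d6:0 → peak 26
Activity 4@2: d1:22  d2:23  d3:13  d4:4  d5:0  d6:0 → peak 23
Activity 4@3: d1:22  d2:19  d3:13  d4:4  d5:4  d6:0 → peak 22
Activity 4@4: d1:22  d2:19  d3:9  d4:4  d5:4  d6:4 → peak 22
Best is Activity 4@3, peak 22.

22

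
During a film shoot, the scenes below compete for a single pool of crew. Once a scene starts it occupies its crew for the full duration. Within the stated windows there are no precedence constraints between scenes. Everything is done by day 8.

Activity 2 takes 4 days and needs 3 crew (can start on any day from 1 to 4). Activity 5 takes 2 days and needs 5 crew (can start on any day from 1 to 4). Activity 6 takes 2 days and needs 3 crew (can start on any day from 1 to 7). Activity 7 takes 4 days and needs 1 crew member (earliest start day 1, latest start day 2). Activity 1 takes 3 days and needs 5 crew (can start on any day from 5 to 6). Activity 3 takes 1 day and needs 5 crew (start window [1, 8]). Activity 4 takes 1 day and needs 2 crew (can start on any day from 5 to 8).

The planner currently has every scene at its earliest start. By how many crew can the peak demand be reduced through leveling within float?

9

Early-start peak: d1:17  d2:12  d3:4  d4:4  d5:7  d6:5  d7:5  d8:0 ⇒ 17.
Leveled (Activity 2@3, Activity 5@1, Activity 6@3, Activity 7@1, Activity 1@5, Activity 3@8, Activity 4@7): d1:6  d2:6  d3:7  d4:7  d5:8  d6:8  d7:7  d8:5 ⇒ 8.
Reduction 17 − 8 = 9.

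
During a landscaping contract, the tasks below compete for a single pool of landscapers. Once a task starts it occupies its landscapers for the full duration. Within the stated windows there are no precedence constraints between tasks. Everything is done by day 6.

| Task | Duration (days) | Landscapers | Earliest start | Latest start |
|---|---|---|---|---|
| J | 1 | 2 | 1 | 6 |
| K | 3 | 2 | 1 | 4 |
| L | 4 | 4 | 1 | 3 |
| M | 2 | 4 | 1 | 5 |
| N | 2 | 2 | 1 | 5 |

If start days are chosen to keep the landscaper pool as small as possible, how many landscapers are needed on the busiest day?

Early-start (J@1, K@1, L@1, M@1, N@1) gives peak 14: d1:14  d2:12  d3:6  d4:4  d5:0  d6:0.
Shift K→2, M→5, N→5.
Schedule J@1, K@2, L@1, M@5, N@5: d1:6  d2:6  d3:6  d4:6  d5:6  d6:6 — peak 6.
Total landscaper-days = 36 over 6 days ⇒ peak ≥ ⌈36/6⌉ = 6, so 6 is optimal.

6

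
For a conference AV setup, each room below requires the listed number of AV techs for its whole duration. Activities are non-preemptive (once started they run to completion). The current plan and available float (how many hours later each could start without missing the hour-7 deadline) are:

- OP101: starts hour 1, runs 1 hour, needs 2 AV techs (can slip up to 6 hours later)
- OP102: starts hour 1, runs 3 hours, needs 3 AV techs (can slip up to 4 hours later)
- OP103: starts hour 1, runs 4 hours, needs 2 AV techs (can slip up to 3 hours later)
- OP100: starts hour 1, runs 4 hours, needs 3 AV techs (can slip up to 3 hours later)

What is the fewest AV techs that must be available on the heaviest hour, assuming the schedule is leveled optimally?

Early-start (OP101@1, OP102@1, OP103@1, OP100@1) gives peak 10: h1:10  h2:8  h3:8  h4:5  h5:0  h6:0  h7:0.
Shift OP103→2, OP100→4.
Schedule OP101@1, OP102@1, OP103@2, OP100@4: h1:5  h2:5  h3:5  h4:5  h5:5  h6:3  h7:3 — peak 5.
Total AV tech-hours = 31 over 7 hours ⇒ peak ≥ ⌈31/7⌉ = 5, so 5 is optimal.

5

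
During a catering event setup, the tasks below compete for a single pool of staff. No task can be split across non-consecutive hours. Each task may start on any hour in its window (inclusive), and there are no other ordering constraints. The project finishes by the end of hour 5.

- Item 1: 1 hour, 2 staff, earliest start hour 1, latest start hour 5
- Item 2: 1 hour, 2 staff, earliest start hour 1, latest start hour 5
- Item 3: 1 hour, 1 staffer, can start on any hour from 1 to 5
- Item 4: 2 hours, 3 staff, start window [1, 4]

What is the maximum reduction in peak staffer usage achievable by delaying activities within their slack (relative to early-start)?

Early-start peak: h1:8  h2:3  h3:0  h4:0  h5:0 ⇒ 8.
Leveled (Item 1@1, Item 2@2, Item 3@1, Item 4@3): h1:3  h2:2  h3:3  h4:3  h5:0 ⇒ 3.
Reduction 8 − 3 = 5.

5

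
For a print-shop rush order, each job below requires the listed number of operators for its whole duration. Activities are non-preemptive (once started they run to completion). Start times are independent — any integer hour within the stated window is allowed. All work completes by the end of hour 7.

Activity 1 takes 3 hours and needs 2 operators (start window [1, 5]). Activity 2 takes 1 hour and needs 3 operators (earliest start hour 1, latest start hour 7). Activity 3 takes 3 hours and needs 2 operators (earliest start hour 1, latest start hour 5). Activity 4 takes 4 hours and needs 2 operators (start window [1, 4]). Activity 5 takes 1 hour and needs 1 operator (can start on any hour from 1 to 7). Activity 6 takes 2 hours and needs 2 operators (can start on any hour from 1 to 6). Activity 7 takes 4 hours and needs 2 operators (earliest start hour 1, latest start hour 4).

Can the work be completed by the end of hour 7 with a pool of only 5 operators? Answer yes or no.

Total operator-hours = 36; over 7 hours the average is 36/7 > 5, so some hour must exceed 5.

no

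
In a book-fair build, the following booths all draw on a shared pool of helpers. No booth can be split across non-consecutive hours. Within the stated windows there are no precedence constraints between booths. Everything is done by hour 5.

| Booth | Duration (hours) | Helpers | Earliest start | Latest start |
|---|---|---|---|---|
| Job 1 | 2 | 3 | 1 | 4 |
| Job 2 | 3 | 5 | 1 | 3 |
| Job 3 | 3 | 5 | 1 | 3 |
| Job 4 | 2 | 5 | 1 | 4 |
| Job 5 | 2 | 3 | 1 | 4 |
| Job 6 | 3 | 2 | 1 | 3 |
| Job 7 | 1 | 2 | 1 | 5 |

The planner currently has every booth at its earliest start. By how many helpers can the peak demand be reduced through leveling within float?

12

Early-start peak: h1:25  h2:23  h3:12  h4:0  h5:0 ⇒ 25.
Leveled (Job 1@1, Job 2@1, Job 3@1, Job 4@4, Job 5@4, Job 6@3, Job 7@4): h1:13  h2:13  h3:12  h4:12  h5:10 ⇒ 13.
Reduction 25 − 13 = 12.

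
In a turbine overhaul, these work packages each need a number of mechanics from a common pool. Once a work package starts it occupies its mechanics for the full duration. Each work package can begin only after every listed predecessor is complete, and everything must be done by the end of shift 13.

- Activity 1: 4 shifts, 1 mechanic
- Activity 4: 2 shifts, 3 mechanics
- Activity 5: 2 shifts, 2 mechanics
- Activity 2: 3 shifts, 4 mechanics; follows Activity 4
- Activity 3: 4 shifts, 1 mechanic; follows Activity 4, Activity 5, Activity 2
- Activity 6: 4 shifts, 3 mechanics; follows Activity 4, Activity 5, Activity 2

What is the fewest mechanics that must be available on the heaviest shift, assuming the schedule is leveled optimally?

Early-start (Activity 1@1, Activity 4@1, Activity 5@1, Activity 2@3, Activity 3@6, Activity 6@6) gives peak 6: s1:6  s2:6  s3:5  s4:5  s5:4  s6:4  s7:4  s8:4  s9:4  s10:0  s11:0  s12:0  s13:0.
Shift Activity 5→3, Activity 2→5, Activity 3→8, Activity 6→8.
Schedule Activity 1@1, Activity 4@1, Activity 5@3, Activity 2@5, Activity 3@8, Activity 6@8: s1:4  s2:4  s3:3  s4:3  s5:4  s6:4  s7:4  s8:4  s9:4  s10:4  s11:4  s12:0  s13:0 — peak 4.
Total mechanic-shifts = 42 over 13 shifts ⇒ peak ≥ ⌈42/13⌉ = 4, so 4 is optimal.

4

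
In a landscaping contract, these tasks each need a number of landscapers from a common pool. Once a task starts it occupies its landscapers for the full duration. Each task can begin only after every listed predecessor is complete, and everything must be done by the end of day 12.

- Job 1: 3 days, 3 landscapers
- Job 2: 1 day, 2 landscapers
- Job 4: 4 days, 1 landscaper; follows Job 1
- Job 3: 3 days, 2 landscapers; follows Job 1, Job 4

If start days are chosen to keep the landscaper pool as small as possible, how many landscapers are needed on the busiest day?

3

Early-start (Job 1@1, Job 2@1, Job 4@4, Job 3@8) gives peak 5: d1:5  d2:3  d3:3  d4:1  d5:1  d6:1  d7:1  d8:2  d9:2  d10:2  d11:0  d12:0.
Shift Job 2→4.
Schedule Job 1@1, Job 2@4, Job 4@4, Job 3@8: d1:3  d2:3  d3:3  d4:3  d5:1  d6:1  d7:1  d8:2  d9:2  d10:2  d11:0  d12:0 — peak 3.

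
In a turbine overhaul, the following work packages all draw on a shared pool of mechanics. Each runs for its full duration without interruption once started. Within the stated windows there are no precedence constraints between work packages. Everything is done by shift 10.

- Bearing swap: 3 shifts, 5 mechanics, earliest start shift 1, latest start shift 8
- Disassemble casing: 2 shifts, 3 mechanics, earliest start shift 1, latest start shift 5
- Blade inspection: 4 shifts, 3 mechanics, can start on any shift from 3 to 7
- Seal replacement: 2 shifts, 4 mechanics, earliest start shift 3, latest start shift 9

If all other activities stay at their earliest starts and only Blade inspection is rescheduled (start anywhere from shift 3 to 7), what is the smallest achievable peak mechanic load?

9

Blade inspection@3: s1:8  s2:8  s3:12  s4:7  s5:3  s6:3  s7:0  s8:0  s9:0  s10:0 → peak 12
Blade inspection@4: s1:8  s2:8  s3:9  s4:7  s5:3  s6:3  s7:3  s8:0  s9:0  s10:0 → peak 9
Blade inspection@5: s1:8  s2:8  s3:9  s4:4  s5:3  s6:3  s7:3  s8:3  s9:0  s10:0 → peak 9
Blade inspection@6: s1:8  s2:8  s3:9  s4:4  s5:0  s6:3  s7:3  s8:3  s9:3  s10:0 → peak 9
Blade inspection@7: s1:8  s2:8  s3:9  s4:4  s5:0  s6:0  s7:3  s8:3  s9:3  s10:3 → peak 9
Best is Blade inspection@4, peak 9.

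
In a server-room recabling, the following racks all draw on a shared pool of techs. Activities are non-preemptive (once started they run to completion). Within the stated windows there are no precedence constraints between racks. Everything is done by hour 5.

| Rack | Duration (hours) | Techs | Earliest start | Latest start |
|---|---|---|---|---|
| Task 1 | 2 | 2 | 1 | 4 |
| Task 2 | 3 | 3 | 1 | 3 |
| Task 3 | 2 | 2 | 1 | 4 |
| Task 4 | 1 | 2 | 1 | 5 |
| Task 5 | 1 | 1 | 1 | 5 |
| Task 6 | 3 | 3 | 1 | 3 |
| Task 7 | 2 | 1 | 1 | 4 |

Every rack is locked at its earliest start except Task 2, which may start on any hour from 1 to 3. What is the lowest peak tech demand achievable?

11

Task 2@1: h1:14  h2:11  h3:6  h4:0  h5:0 → peak 14
Task 2@2: h1:11  h2:11  h3:6  h4:3  h5:0 → peak 11
Task 2@3: h1:11  h2:8  h3:6  h4:3  h5:3 → peak 11
Best is Task 2@2, peak 11.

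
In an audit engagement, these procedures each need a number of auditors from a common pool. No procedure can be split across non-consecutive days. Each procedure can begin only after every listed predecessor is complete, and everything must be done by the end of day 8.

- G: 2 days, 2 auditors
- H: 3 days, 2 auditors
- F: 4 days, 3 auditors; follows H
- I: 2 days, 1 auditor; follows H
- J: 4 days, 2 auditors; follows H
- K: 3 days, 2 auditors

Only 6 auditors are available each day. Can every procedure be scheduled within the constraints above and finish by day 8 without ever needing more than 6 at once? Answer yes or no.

Schedule G@1, H@1, F@4, I@4, J@4, K@1: d1:6  d2:6  d3:4  d4:6  d5:6  d6:5  d7:5  d8:0 — peak 6 ≤ 6.

yes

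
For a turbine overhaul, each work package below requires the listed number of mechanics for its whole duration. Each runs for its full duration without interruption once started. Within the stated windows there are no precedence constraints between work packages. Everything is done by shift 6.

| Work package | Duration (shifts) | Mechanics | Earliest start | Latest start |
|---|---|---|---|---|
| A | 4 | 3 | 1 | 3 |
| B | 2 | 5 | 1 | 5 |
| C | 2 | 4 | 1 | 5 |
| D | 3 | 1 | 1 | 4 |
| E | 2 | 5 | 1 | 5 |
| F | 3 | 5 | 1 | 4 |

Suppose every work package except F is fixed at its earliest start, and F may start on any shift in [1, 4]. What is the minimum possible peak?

F@1: s1:23  s2:23  s3:9  s4:3  s5:0  s6:0 → peak 23
F@2: s1:18  s2:23  s3:9  s4:8  s5:0  s6:0 → peak 23
F@3: s1:18  s2:18  s3:9  s4:8  s5:5  s6:0 → peak 18
F@4: s1:18  s2:18  s3:4  s4:8  s5:5  s6:5 → peak 18
Best is F@3, peak 18.

18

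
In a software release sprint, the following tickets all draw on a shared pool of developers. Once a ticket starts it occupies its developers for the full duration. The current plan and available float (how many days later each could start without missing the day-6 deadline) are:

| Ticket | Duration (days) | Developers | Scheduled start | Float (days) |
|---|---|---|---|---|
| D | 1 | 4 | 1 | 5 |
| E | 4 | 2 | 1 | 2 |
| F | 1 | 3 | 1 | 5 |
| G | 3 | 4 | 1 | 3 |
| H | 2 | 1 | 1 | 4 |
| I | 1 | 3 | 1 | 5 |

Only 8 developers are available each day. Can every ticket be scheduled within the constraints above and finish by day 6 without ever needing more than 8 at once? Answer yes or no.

Schedule D@1, E@1, F@2, G@3, H@5, I@6: d1:6  d2:5  d3:6  d4:6  d5:5  d6:4 — peak 6 ≤ 8.

yes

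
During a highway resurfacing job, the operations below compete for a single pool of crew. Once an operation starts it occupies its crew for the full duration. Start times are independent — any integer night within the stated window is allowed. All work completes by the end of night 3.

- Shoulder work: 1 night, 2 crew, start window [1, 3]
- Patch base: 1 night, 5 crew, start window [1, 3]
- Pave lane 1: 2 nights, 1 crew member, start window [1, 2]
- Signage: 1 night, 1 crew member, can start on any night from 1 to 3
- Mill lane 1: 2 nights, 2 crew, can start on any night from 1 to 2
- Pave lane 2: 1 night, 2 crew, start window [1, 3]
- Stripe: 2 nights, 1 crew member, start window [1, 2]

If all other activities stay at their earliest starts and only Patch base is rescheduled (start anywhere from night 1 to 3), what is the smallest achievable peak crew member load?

Patch base@1: n1:14  n2:4  n3:0 → peak 14
Patch base@2: n1:9  n2:9  n3:0 → peak 9
Patch base@3: n1:9  n2:4  n3:5 → peak 9
Best is Patch base@2, peak 9.

9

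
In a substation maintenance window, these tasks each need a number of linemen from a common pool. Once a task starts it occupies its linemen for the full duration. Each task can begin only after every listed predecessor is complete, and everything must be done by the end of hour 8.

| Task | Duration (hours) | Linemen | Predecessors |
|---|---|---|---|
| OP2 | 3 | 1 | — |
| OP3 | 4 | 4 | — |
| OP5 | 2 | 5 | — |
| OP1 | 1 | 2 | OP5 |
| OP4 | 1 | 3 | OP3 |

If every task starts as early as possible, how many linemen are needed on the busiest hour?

10

Early-start schedule: OP2@1, OP3@1, OP5@1, OP1@3, OP4@5.
Load per hour: hour 1: 10, hour 2: 10, hour 3: 7, hour 4: 4, hour 5: 3, hour 6: 0, hour 7: 0, hour 8: 0.
Peak is 10.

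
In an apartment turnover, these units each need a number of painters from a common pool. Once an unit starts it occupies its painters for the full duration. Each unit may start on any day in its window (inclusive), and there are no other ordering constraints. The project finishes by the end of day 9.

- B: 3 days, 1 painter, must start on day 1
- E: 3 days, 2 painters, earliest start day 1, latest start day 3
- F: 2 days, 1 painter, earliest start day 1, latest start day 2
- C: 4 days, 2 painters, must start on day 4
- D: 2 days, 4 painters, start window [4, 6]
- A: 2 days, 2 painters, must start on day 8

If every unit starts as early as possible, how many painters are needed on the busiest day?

6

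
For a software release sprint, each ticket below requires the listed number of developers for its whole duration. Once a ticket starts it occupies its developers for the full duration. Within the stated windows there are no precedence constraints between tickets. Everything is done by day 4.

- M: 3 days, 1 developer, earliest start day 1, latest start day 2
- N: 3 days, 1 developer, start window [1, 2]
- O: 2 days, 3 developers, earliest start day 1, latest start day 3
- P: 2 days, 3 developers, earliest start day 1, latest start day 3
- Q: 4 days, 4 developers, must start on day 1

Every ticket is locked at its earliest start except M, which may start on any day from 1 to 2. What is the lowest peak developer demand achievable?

M@1: d1:12  d2:12  d3:6  d4:4 → peak 12
M@2: d1:11  d2:12  d3:6  d4:5 → peak 12
Best is M@1, peak 12.

12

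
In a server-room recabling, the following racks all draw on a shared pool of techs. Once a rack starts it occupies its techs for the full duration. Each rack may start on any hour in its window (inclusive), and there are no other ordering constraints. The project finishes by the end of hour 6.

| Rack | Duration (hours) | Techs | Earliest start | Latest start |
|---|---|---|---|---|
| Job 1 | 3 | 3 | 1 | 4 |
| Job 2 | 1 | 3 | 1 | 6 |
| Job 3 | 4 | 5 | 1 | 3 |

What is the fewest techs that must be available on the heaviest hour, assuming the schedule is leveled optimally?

8

Early-start (Job 1@1, Job 2@1, Job 3@1) gives peak 11: h1:11  h2:8  h3:8  h4:5  h5:0  h6:0.
Shift Job 3→2.
Schedule Job 1@1, Job 2@1, Job 3@2: h1:6  h2:8  h3:8  h4:5  h5:5  h6:0 — peak 8.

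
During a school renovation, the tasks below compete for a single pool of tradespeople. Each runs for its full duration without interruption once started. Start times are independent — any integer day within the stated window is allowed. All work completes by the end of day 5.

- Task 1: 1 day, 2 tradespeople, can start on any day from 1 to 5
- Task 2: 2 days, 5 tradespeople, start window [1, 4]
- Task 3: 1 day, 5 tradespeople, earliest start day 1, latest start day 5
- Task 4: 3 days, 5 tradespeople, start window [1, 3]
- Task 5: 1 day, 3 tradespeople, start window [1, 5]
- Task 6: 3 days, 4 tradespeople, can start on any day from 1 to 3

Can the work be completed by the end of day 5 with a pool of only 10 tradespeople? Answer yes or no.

Schedule Task 1@1, Task 2@1, Task 3@2, Task 4@3, Task 5@1, Task 6@3: d1:10  d2:10  d3:9  d4:9  d5:9 — peak 10 ≤ 10.

yes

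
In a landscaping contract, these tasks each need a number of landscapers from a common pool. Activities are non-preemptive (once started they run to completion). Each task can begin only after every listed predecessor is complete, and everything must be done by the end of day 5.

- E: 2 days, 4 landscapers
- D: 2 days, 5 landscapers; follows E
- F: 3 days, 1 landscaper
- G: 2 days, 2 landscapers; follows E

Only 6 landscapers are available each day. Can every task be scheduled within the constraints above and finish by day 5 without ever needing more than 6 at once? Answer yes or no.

The minimum achievable peak is 7; 6 < 7, so no feasible schedule stays within the cap.

no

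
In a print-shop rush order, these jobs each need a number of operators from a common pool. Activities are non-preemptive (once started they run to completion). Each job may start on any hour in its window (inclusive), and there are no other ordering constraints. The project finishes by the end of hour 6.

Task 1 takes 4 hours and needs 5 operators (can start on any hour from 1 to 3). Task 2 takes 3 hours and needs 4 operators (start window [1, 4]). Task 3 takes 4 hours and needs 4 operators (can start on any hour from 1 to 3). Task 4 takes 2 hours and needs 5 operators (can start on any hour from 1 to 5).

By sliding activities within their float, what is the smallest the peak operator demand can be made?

Early-start (Task 1@1, Task 2@1, Task 3@1, Task 4@1) gives peak 18: h1:18  h2:18  h3:13  h4:9  h5:0  h6:0.
Shift Task 4→5.
Schedule Task 1@1, Task 2@1, Task 3@1, Task 4@5: h1:13  h2:13  h3:13  h4:9  h5:5  h6:5 — peak 13.

13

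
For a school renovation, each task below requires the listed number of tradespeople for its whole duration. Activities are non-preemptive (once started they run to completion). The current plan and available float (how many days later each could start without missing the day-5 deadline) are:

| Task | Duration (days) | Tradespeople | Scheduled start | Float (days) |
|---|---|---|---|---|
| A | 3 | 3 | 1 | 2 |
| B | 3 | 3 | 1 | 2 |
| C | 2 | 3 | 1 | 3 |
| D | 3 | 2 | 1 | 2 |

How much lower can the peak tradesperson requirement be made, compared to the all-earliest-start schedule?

Early-start peak: d1:11  d2:11  d3:8  d4:0  d5:0 ⇒ 11.
Leveled (A@1, B@1, C@4, D@1): d1:8  d2:8  d3:8  d4:3  d5:3 ⇒ 8.
Reduction 11 − 8 = 3.

3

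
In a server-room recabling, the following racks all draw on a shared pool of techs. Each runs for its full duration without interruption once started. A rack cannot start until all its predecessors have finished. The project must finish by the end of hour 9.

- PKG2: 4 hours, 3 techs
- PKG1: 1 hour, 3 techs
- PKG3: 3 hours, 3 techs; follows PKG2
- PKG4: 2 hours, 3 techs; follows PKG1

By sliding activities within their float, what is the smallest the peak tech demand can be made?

6

Schedule PKG2@1, PKG1@1, PKG3@5, PKG4@2: h1:6  h2:6  h3:6  h4:3  h5:3  h6:3  h7:3  h8:0  h9:0 — peak 6.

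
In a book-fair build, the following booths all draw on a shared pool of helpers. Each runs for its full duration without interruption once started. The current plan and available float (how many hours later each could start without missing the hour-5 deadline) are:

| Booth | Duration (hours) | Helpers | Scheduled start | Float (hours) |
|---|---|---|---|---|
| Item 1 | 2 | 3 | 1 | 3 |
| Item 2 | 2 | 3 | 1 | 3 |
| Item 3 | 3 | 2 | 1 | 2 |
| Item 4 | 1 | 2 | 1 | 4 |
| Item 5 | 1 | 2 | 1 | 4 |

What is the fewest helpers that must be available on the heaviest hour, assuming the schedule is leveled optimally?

5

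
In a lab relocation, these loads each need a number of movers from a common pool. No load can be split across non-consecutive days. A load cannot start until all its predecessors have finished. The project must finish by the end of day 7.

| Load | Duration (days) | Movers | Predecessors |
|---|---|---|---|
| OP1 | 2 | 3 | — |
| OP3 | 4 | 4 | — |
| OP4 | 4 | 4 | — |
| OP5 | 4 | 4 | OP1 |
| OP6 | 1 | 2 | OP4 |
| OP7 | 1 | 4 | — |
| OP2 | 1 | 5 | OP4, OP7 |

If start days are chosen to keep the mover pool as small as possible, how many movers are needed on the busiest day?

12

Early-start (OP1@1, OP3@1, OP4@1, OP5@3, OP6@5, OP7@1, OP2@5) gives peak 15: d1:15  d2:11  d3:12  d4:12  d5:11  d6:4  d7:0.
Shift OP7→5, OP2→6.
Schedule OP1@1, OP3@1, OP4@1, OP5@3, OP6@5, OP7@5, OP2@6: d1:11  d2:11  d3:12  d4:12  d5:10  d6:9  d7:0 — peak 12.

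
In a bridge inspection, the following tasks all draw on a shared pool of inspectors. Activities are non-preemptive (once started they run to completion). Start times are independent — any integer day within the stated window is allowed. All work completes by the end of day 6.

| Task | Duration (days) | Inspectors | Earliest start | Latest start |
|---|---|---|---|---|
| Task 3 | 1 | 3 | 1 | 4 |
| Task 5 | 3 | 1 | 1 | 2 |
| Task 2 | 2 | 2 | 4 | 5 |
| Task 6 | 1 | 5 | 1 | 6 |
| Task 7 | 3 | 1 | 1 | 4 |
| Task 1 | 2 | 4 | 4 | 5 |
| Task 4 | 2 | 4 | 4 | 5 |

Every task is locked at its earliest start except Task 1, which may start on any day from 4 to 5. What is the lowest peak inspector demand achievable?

10

Task 1@4: d1:10  d2:2  d3:2  d4:10  d5:10  d6:0 → peak 10
Task 1@5: d1:10  d2:2  d3:2  d4:6  d5:10  d6:4 → peak 10
Best is Task 1@4, peak 10.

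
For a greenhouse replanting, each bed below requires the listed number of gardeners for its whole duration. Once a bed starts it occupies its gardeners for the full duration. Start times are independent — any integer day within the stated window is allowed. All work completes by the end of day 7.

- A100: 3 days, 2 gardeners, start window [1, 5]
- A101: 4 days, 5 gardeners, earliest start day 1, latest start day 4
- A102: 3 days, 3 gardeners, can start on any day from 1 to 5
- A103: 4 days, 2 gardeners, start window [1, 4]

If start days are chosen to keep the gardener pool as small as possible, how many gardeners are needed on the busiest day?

7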